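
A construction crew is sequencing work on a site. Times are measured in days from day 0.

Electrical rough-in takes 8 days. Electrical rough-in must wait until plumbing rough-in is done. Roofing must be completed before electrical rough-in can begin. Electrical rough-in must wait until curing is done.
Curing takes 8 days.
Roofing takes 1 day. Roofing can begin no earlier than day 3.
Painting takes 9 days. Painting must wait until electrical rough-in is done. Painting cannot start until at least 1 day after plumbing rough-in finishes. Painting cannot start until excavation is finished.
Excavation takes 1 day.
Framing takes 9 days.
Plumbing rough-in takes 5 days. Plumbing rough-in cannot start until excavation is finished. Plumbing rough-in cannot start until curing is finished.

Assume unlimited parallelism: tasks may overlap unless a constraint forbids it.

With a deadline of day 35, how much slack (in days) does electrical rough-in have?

5

After its own release at day 3, roofing can start at day 3 and finishes at day 4.
Nothing blocks curing, so it runs from day 0 to day 8.
Nothing blocks excavation, so it runs from day 0 to day 1.
Plumbing rough-in cannot start until excavation (finishes day 1); curing (finishes day 8). The controlling bound is day 8, so plumbing rough-in finishes at 8 + 5 = day 13.
Electrical rough-in has to wait for plumbing rough-in (finishes day 13); roofing (finishes day 4); curing (finishes day 8). The latest of these is day 13, so electrical rough-in runs day 13 to 13 + 8 = day 21.

Working backward from the deadline:
Painting has no dependents, so it just needs to finish by day 35. Starting by 35 − 9 = day 26 achieves that.
Since painting (must start by day 26) depends on it, electrical rough-in must finish by day 26. Backing off its 8-day duration gives a latest start of day 18.
So electrical rough-in can start as early as day 13 and as late as day 18, giving 18 − 13 = 5 days of slack.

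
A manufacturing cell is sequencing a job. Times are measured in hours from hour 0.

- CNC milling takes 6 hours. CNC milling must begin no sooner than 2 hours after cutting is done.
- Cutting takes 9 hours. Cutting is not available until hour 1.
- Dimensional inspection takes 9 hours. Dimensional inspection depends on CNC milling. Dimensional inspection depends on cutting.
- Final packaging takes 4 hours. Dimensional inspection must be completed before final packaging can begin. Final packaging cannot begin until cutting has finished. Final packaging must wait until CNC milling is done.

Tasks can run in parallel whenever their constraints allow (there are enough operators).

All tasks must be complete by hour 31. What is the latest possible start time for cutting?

1

Nothing follows final packaging; the deadline of hour 31 is its only limit. It must start by 31 − 4 = hour 27.
Dimensional inspection must finish before final packaging (must start by hour 27). With a 9-hour duration, dimensional inspection must start by 27 − 9 = hour 18.
CNC milling must finish in time for dimensional inspection (must start by hour 18); final packaging (must start by hour 27). The tightest is hour 18, so CNC milling must start by 18 − 6 = hour 12.
Cutting must finish in time for CNC milling (must start by hour 12, minus 2-hour gap → hour 10); dimensional inspection (must start by hour 18); final packaging (must start by hour 27). The tightest is hour 10, so cutting must start by 10 − 9 = hour 1.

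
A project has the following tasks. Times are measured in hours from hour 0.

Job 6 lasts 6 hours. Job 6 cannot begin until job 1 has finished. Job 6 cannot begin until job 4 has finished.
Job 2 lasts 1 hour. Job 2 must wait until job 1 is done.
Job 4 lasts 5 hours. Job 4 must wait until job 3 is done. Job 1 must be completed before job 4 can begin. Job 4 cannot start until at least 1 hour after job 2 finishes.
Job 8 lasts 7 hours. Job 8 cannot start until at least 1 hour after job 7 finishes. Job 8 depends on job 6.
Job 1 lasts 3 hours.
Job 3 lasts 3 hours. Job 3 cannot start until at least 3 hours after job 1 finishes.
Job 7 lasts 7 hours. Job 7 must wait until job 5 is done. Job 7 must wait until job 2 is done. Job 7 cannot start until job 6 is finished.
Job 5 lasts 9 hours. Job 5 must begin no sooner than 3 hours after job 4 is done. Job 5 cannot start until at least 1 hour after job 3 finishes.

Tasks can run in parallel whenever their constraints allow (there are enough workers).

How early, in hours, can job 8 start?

Job 1 can start immediately at hour 0; it finishes at hour 3.
Job 3 waits on job 1 (finishes hour 3, plus 3-hour gap → hour 6), so it starts at hour 6 and finishes at 6 + 3 = hour 9.
Job 2 cannot begin until job 1 (finishes hour 3). It runs from hour 3 to 3 + 1 = hour 4.
For job 4: job 3 (finishes hour 9); job 1 (finishes hour 3); job 2 (finishes hour 4, plus 1-hour gap → hour 5). Taking the maximum gives a start of hour 9, and it finishes at 9 + 5 = hour 14.
For job 6: job 1 (finishes hour 3); job 4 (finishes hour 14). Taking the maximum gives a start of hour 14, and it finishes at 14 + 6 = hour 20.
For job 5: job 4 (finishes hour 14, plus 3-hour gap → hour 17); job 3 (finishes hour 9, plus 1-hour gap → hour 10). Taking the maximum gives a start of hour 17, and it finishes at 17 + 9 = hour 26.
For job 7: job 5 (finishes hour 26); job 2 (finishes hour 4); job 6 (finishes hour 20). Taking the maximum gives a start of hour 26, and it finishes at 26 + 7 = hour 33.
Job 8 waits on job 7 (finishes hour 33, plus 1-hour gap → hour 34); job 6 (finishes hour 20). The latest of these is hour 34, which is the earliest job 8 can start.

34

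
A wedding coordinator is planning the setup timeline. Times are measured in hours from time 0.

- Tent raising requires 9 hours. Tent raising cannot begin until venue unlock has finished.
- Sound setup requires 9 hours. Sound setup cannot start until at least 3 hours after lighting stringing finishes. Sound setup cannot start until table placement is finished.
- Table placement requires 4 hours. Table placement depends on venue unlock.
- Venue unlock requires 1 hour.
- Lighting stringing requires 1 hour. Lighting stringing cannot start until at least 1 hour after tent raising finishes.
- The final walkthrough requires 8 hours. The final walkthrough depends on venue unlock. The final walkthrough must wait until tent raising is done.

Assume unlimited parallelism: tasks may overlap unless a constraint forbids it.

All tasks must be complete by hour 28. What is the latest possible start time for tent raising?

Sound setup has no dependents, so it just needs to finish by hour 28. Starting by 28 − 9 = hour 19 achieves that.
Lighting stringing must finish before sound setup (must start by hour 19, minus 3-hour gap → hour 16). With a 1-hour duration, lighting stringing must start by 16 − 1 = hour 15.
To finish by hour 28, the final walkthrough (duration 8) must start no later than hour 20.
Tent raising feeds lighting stringing (must start by hour 15, minus 1-hour gap → hour 14); the final walkthrough (must start by hour 20). Taking the minimum, tent raising must finish by hour 14 and start by 14 − 9 = hour 5.

5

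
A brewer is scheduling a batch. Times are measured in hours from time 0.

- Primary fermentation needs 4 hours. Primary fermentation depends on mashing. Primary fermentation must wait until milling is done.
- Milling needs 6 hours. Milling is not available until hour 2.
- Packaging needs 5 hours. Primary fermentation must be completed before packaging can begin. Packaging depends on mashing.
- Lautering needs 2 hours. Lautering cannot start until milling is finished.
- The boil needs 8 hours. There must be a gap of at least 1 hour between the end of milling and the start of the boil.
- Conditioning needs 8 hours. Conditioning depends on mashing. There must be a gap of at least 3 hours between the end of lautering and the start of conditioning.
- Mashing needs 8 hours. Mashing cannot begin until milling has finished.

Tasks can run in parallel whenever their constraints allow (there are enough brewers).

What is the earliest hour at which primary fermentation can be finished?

20

Milling waits on its own release at hour 2, so it starts at hour 2 and finishes at 2 + 6 = hour 8.
Mashing cannot begin until milling (finishes hour 8). It runs from hour 8 to 8 + 8 = hour 16.
Primary fermentation needs all of mashing (finishes hour 16); milling (finishes hour 8). That puts its earliest start at hour 16; it finishes at 16 + 4 = hour 20.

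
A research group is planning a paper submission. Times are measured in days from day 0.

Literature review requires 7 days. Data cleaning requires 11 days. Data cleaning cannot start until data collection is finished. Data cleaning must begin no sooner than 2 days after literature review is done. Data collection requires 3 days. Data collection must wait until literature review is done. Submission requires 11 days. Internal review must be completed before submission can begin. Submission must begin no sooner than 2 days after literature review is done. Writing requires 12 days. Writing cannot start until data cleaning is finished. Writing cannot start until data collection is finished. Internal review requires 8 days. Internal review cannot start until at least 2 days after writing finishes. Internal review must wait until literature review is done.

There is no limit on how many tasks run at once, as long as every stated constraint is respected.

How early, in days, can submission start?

Nothing blocks literature review, so it runs from day 0 to day 7.
Data collection waits on literature review (finishes day 7), so it starts at day 7 and finishes at 7 + 3 = day 10.
Data cleaning cannot start until data collection (finishes day 10); literature review (finishes day 7, plus 2-day gap → day 9). The controlling bound is day 10, so data cleaning finishes at 10 + 11 = day 21.
Writing has to wait for data cleaning (finishes day 21); data collection (finishes day 10). The latest of these is day 21, so writing runs day 21 to 21 + 12 = day 33.
Internal review cannot start until writing (finishes day 33, plus 2-day gap → day 35); literature review (finishes day 7). The controlling bound is day 35, so internal review finishes at 35 + 8 = day 43.
Submission waits on internal review (finishes day 43); literature review (finishes day 7, plus 2-day gap → day 9). The latest of these is day 43, which is the earliest submission can start.

43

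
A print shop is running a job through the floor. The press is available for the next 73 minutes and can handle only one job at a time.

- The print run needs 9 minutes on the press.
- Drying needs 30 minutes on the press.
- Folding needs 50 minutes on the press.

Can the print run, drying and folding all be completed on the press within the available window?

No

Running back to back, the jobs need 9 + 30 + 50 = 89 minutes on the press.
Since 89 > 73, they cannot all fit.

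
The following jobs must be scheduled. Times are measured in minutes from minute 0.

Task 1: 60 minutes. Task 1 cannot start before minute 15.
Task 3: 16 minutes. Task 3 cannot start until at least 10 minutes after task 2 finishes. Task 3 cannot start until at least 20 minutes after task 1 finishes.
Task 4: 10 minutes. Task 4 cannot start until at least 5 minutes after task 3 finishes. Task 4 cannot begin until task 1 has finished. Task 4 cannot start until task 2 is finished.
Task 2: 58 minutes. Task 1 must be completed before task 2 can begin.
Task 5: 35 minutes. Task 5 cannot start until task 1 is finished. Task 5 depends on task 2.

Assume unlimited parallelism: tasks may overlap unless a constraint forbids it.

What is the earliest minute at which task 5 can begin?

133

After its own release at minute 15, task 1 can start at minute 15 and finishes at minute 75.
Task 2 waits on task 1 (finishes minute 75), so it starts at minute 75 and finishes at 75 + 58 = minute 133.
Task 5 waits on task 1 (finishes minute 75); task 2 (finishes minute 133). The latest of these is minute 133, which is the earliest task 5 can start.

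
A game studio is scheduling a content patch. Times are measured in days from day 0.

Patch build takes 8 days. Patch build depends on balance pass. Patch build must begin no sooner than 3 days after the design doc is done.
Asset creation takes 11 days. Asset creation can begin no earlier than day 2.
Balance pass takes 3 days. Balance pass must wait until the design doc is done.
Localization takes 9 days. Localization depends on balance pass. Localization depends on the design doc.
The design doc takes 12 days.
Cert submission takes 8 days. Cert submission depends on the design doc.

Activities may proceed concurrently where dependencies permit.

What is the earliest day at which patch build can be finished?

23

Nothing blocks the design doc, so it runs from day 0 to day 12.
After the design doc (finishes day 12), balance pass can start at day 12 and finishes at day 15.
Patch build needs all of balance pass (finishes day 15); the design doc (finishes day 12, plus 3-day gap → day 15). That puts its earliest start at day 15; it finishes at 15 + 8 = day 23.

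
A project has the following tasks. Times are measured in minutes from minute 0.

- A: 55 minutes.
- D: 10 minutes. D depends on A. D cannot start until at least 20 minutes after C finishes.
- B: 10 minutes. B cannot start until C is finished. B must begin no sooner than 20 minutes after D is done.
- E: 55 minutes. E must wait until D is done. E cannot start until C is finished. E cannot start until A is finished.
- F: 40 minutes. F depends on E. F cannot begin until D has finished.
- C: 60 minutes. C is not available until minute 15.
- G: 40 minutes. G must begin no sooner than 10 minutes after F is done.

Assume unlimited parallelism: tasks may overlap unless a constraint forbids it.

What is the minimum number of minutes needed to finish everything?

C waits on its own release at minute 15, so it starts at minute 15 and finishes at 15 + 60 = minute 75.
A has no prerequisites, so it starts at minute 0 and finishes at minute 55.
D has to wait for A (finishes minute 55); C (finishes minute 75, plus 20-minute gap → minute 95). The latest of these is minute 95, so D runs minute 95 to 95 + 10 = minute 105.
For E: D (finishes minute 105); C (finishes minute 75); A (finishes minute 55). Taking the maximum gives a start of minute 105, and it finishes at 105 + 55 = minute 160.
F has to wait for E (finishes minute 160); D (finishes minute 105). The latest of these is minute 160, so F runs minute 160 to 160 + 40 = minute 200.
After F (finishes minute 200, plus 10-minute gap → minute 210), G can start at minute 210 and finishes at minute 250.
B needs all of C (finishes minute 75); D (finishes minute 105, plus 20-minute gap → minute 125). That puts its earliest start at minute 125; it finishes at 125 + 10 = minute 135.
All tasks are finished once the last one completes. Finish times: A at 55, B at 135, C at 75, D at 105, E at 160, F at 200, G at 250. The latest is minute 250.

250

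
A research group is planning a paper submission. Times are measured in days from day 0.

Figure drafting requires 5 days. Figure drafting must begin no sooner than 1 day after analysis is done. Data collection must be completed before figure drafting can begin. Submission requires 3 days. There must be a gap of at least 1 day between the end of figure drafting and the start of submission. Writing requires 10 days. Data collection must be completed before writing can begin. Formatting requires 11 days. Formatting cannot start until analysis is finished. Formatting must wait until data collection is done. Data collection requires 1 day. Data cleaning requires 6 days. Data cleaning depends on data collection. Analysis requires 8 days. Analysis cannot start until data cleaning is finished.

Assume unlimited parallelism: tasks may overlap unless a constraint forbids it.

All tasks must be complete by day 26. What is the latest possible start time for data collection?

To finish by day 26, submission (duration 3) must start no later than day 23.
Figure drafting must finish before submission (must start by day 23, minus 1-day gap → day 22). With a 5-day duration, figure drafting must start by 22 − 5 = day 17.
Nothing follows formatting; the deadline of day 26 is its only limit. It must start by 26 − 11 = day 15.
Analysis must finish in time for figure drafting (must start by day 17, minus 1-day gap → day 16); formatting (must start by day 15). The tightest is day 15, so analysis must start by 15 − 8 = day 7.
Data cleaning must finish before analysis (must start by day 7). With a 6-day duration, data cleaning must start by 7 − 6 = day 1.
Nothing follows writing; the deadline of day 26 is its only limit. It must start by 26 − 10 = day 16.
Data collection feeds data cleaning (must start by day 1); figure drafting (must start by day 17); writing (must start by day 16); formatting (must start by day 15). Taking the minimum, data collection must finish by day 1 and start by 1 − 1 = day 0.

0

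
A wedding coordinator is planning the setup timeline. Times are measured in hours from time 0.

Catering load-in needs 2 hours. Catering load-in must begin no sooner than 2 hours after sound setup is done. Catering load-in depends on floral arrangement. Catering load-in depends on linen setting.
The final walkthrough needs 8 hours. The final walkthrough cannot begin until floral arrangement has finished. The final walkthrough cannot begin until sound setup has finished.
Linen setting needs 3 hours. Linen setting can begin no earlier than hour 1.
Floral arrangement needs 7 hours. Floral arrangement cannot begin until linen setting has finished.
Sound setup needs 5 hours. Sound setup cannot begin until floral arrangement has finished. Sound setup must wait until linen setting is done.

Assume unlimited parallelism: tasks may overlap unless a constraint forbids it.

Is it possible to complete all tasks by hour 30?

Yes

Linen setting cannot begin until its own release at hour 1. It runs from hour 1 to 1 + 3 = hour 4.
Floral arrangement cannot begin until linen setting (finishes hour 4). It runs from hour 4 to 4 + 7 = hour 11.
Sound setup needs all of floral arrangement (finishes hour 11); linen setting (finishes hour 4). That puts its earliest start at hour 11; it finishes at 11 + 5 = hour 16.
The final walkthrough needs all of floral arrangement (finishes hour 11); sound setup (finishes hour 16). That puts its earliest start at hour 16; it finishes at 16 + 8 = hour 24.
Catering load-in needs all of sound setup (finishes hour 16, plus 2-hour gap → hour 18); floral arrangement (finishes hour 11); linen setting (finishes hour 4). That puts its earliest start at hour 18; it finishes at 18 + 2 = hour 20.
Every task is finished by hour 24, which is no later than the deadline of 30, so the schedule is feasible.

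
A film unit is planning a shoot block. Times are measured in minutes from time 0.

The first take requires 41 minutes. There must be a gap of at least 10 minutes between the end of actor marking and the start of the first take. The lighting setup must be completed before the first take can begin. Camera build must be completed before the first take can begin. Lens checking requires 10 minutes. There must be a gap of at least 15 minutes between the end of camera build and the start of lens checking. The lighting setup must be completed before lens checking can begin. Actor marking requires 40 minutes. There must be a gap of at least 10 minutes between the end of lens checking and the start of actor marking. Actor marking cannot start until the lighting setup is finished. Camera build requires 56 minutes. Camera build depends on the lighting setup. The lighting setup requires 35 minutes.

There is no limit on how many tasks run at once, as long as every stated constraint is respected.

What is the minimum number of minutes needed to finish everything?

217

The lighting setup has no prerequisites, so it starts at minute 0 and finishes at minute 35.
After the lighting setup (finishes minute 35), camera build can start at minute 35 and finishes at minute 91.
Lens checking cannot start until camera build (finishes minute 91, plus 15-minute gap → minute 106); the lighting setup (finishes minute 35). The controlling bound is minute 106, so lens checking finishes at 106 + 10 = minute 116.
Actor marking has to wait for lens checking (finishes minute 116, plus 10-minute gap → minute 126); the lighting setup (finishes minute 35). The latest of these is minute 126, so actor marking runs minute 126 to 126 + 40 = minute 166.
The first take cannot start until actor marking (finishes minute 166, plus 10-minute gap → minute 176); the lighting setup (finishes minute 35); camera build (finishes minute 91). The controlling bound is minute 176, so the first take finishes at 176 + 41 = minute 217.
All tasks are finished once the last one completes. Finish times: The lighting setup at 35, Camera build at 91, Lens checking at 116, Actor marking at 166, The first take at 217. The latest is minute 217.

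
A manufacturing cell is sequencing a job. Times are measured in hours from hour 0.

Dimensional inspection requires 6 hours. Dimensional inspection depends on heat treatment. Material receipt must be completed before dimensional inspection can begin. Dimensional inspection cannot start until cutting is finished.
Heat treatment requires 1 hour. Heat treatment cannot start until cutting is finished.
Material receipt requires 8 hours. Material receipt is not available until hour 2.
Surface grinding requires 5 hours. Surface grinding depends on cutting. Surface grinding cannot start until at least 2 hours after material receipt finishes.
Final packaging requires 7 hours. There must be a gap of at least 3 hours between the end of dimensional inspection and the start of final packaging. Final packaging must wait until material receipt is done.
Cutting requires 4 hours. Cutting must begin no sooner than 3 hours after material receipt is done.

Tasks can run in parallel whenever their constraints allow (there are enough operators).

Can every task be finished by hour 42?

After its own release at hour 2, material receipt can start at hour 2 and finishes at hour 10.
Cutting waits on material receipt (finishes hour 10, plus 3-hour gap → hour 13), so it starts at hour 13 and finishes at 13 + 4 = hour 17.
For surface grinding: cutting (finishes hour 17); material receipt (finishes hour 10, plus 2-hour gap → hour 12). Taking the maximum gives a start of hour 17, and it finishes at 17 + 5 = hour 22.
Heat treatment waits on cutting (finishes hour 17), so it starts at hour 17 and finishes at 17 + 1 = hour 18.
For dimensional inspection: heat treatment (finishes hour 18); material receipt (finishes hour 10); cutting (finishes hour 17). Taking the maximum gives a start of hour 18, and it finishes at 18 + 6 = hour 24.
Final packaging cannot start until dimensional inspection (finishes hour 24, plus 3-hour gap → hour 27); material receipt (finishes hour 10). The controlling bound is hour 27, so final packaging finishes at 27 + 7 = hour 34.
Every task is finished by hour 34, which is no later than the deadline of 42, so the schedule is feasible.

Yes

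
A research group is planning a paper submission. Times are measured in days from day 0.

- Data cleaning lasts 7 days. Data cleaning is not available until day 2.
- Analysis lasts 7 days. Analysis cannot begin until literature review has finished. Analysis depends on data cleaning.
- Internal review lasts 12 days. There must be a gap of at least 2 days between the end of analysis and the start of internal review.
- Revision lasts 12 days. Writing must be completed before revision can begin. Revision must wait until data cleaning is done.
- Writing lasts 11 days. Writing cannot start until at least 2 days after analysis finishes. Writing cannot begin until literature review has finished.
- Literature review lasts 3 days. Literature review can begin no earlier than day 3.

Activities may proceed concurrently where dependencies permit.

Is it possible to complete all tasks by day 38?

Data cleaning cannot begin until its own release at day 2. It runs from day 2 to 2 + 7 = day 9.
After its own release at day 3, literature review can start at day 3 and finishes at day 6.
For analysis: literature review (finishes day 6); data cleaning (finishes day 9). Taking the maximum gives a start of day 9, and it finishes at 9 + 7 = day 16.
After analysis (finishes day 16, plus 2-day gap → day 18), internal review can start at day 18 and finishes at day 30.
Writing cannot start until analysis (finishes day 16, plus 2-day gap → day 18); literature review (finishes day 6). The controlling bound is day 18, so writing finishes at 18 + 11 = day 29.
Revision has to wait for writing (finishes day 29); data cleaning (finishes day 9). The latest of these is day 29, so revision runs day 29 to 29 + 12 = day 41.
The earliest everything can be done is day 41, which is after the deadline of 38, so it is not possible.

No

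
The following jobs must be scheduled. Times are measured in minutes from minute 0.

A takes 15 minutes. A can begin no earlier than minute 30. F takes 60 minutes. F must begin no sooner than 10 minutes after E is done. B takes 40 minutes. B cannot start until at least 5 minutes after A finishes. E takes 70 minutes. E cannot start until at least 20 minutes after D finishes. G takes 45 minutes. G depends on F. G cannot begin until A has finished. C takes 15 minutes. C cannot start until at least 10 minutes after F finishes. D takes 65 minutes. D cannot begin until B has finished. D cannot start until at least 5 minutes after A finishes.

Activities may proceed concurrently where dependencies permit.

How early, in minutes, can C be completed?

340

After its own release at minute 30, A can start at minute 30 and finishes at minute 45.
After A (finishes minute 45, plus 5-minute gap → minute 50), B can start at minute 50 and finishes at minute 90.
D cannot start until B (finishes minute 90); A (finishes minute 45, plus 5-minute gap → minute 50). The controlling bound is minute 90, so D finishes at 90 + 65 = minute 155.
E waits on D (finishes minute 155, plus 20-minute gap → minute 175), so it starts at minute 175 and finishes at 175 + 70 = minute 245.
After E (finishes minute 245, plus 10-minute gap → minute 255), F can start at minute 255 and finishes at minute 315.
C waits on F (finishes minute 315, plus 10-minute gap → minute 325), so it starts at minute 325 and finishes at 325 + 15 = minute 340.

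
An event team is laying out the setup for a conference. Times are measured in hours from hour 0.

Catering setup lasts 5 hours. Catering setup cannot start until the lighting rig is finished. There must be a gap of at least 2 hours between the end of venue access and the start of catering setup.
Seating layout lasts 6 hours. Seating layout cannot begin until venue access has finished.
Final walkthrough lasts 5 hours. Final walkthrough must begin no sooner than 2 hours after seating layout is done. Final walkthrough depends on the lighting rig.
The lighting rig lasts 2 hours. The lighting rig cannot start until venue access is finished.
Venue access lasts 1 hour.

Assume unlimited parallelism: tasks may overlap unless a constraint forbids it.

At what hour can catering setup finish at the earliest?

Venue access has no prerequisites, so it starts at hour 0 and finishes at hour 1.
The lighting rig cannot begin until venue access (finishes hour 1). It runs from hour 1 to 1 + 2 = hour 3.
Catering setup has to wait for the lighting rig (finishes hour 3); venue access (finishes hour 1, plus 2-hour gap → hour 3). The latest of these is hour 3, so catering setup runs hour 3 to 3 + 5 = hour 8.

8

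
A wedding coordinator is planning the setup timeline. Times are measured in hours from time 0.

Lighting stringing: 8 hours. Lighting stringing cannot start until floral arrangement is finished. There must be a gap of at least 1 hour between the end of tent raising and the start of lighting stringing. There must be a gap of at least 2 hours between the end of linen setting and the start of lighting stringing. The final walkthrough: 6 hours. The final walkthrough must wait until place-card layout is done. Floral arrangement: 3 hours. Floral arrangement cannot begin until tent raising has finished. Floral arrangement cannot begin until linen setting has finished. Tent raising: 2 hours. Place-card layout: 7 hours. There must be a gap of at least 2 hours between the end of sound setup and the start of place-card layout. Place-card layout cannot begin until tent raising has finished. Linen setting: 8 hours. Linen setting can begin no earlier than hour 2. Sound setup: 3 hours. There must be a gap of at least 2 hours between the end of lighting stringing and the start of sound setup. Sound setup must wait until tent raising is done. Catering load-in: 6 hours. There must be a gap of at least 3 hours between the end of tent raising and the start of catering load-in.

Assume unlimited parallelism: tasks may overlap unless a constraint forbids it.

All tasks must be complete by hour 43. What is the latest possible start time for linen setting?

4

The final walkthrough must finish by hour 43; it takes 6 hours, so it must start by 43 − 6 = hour 37.
Since the final walkthrough (must start by hour 37) depends on it, place-card layout must finish by hour 37. Backing off its 7-hour duration gives a latest start of hour 30.
Sound setup feeds into place-card layout (must start by hour 30, minus 2-hour gap → hour 28); so sound setup must finish by hour 28 and therefore start by hour 25.
Lighting stringing has to be done before sound setup (must start by hour 25, minus 2-hour gap → hour 23). That means finishing by hour 23, i.e. starting by 23 − 8 = hour 15.
Since lighting stringing (must start by hour 15) depends on it, floral arrangement must finish by hour 15. Backing off its 3-hour duration gives a latest start of hour 12.
For linen setting: floral arrangement (must start by hour 12); lighting stringing (must start by hour 15, minus 2-hour gap → hour 13). The most restrictive is hour 12; with an 8-hour duration, linen setting must start by hour 4.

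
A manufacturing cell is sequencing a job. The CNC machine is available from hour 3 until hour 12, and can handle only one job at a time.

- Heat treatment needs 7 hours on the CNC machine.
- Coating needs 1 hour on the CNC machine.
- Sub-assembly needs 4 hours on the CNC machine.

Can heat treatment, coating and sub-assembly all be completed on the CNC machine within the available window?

No

The CNC machine window is 12 − 3 = 9 hours.
Running back to back, the jobs need 7 + 1 + 4 = 12 hours on the CNC machine.
Since 12 > 9, they cannot all fit.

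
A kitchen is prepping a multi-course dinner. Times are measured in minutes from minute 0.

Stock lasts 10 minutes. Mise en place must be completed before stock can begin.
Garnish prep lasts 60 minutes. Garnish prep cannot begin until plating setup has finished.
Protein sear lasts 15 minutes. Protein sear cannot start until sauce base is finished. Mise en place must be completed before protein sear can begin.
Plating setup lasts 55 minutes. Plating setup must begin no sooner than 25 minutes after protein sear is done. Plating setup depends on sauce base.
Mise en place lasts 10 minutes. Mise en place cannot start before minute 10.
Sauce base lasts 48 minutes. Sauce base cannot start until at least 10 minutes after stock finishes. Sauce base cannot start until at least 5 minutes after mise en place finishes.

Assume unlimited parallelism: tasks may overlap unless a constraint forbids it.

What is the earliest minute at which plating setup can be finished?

183

After its own release at minute 10, mise en place can start at minute 10 and finishes at minute 20.
Stock waits on mise en place (finishes minute 20), so it starts at minute 20 and finishes at 20 + 10 = minute 30.
Sauce base needs all of stock (finishes minute 30, plus 10-minute gap → minute 40); mise en place (finishes minute 20, plus 5-minute gap → minute 25). That puts its earliest start at minute 40; it finishes at 40 + 48 = minute 88.
Protein sear needs all of sauce base (finishes minute 88); mise en place (finishes minute 20). That puts its earliest start at minute 88; it finishes at 88 + 15 = minute 103.
Plating setup cannot start until protein sear (finishes minute 103, plus 25-minute gap → minute 128); sauce base (finishes minute 88). The controlling bound is minute 128, so plating setup finishes at 128 + 55 = minute 183.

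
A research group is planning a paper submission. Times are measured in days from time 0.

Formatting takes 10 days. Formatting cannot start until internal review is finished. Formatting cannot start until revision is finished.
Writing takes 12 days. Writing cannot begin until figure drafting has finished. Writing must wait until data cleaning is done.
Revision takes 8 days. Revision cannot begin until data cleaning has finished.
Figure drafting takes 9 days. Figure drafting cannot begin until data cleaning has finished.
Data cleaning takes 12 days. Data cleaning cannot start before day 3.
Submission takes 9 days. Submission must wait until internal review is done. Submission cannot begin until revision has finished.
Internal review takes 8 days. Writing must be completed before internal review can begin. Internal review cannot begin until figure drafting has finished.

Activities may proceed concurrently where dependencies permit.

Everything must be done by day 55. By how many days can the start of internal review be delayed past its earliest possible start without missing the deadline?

Data cleaning cannot begin until its own release at day 3. It runs from day 3 to 3 + 12 = day 15.
Figure drafting cannot begin until data cleaning (finishes day 15). It runs from day 15 to 15 + 9 = day 24.
Writing needs all of figure drafting (finishes day 24); data cleaning (finishes day 15). That puts its earliest start at day 24; it finishes at 24 + 12 = day 36.
For internal review: writing (finishes day 36); figure drafting (finishes day 24). Taking the maximum gives a start of day 36, and it finishes at 36 + 8 = day 44.

Working backward from the deadline:
Formatting must finish by day 55; it takes 10 days, so it must start by 55 − 10 = day 45.
Submission must finish by day 55; it takes 9 days, so it must start by 55 − 9 = day 46.
Internal review has several dependents: formatting (must start by day 45); submission (must start by day 46). The earliest of those limits is day 45, so internal review must start by 45 − 8 = day 37.
So internal review can start as early as day 36 and as late as day 37, giving 37 − 36 = 1 day of slack.

1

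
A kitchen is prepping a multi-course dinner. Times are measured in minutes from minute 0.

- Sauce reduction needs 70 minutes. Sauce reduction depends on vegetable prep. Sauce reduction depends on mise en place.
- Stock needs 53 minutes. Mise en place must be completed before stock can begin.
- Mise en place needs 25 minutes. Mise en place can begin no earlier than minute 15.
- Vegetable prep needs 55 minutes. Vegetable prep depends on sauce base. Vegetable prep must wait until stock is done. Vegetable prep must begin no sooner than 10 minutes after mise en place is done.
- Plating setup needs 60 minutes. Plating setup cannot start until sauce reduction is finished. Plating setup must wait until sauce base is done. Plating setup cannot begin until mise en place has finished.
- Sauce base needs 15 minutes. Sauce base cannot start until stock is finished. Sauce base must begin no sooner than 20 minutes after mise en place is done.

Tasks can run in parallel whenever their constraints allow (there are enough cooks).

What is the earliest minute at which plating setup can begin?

233

After its own release at minute 15, mise en place can start at minute 15 and finishes at minute 40.
Stock cannot begin until mise en place (finishes minute 40). It runs from minute 40 to 40 + 53 = minute 93.
Sauce base needs all of stock (finishes minute 93); mise en place (finishes minute 40, plus 20-minute gap → minute 60). That puts its earliest start at minute 93; it finishes at 93 + 15 = minute 108.
Vegetable prep cannot start until sauce base (finishes minute 108); stock (finishes minute 93); mise en place (finishes minute 40, plus 10-minute gap → minute 50). The controlling bound is minute 108, so vegetable prep finishes at 108 + 55 = minute 163.
Sauce reduction cannot start until vegetable prep (finishes minute 163); mise en place (finishes minute 40). The controlling bound is minute 163, so sauce reduction finishes at 163 + 70 = minute 233.
Plating setup waits on sauce reduction (finishes minute 233); sauce base (finishes minute 108); mise en place (finishes minute 40). The latest of these is minute 233, which is the earliest plating setup can start.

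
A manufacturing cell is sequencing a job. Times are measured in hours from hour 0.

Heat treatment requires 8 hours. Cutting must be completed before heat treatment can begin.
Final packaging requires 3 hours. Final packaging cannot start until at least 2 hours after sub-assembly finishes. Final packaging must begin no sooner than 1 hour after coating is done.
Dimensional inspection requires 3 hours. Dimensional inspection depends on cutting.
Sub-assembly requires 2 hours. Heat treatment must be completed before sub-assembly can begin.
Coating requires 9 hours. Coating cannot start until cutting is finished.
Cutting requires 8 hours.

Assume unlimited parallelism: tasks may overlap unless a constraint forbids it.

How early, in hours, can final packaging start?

Cutting has no prerequisites, so it starts at hour 0 and finishes at hour 8.
Coating waits on cutting (finishes hour 8), so it starts at hour 8 and finishes at 8 + 9 = hour 17.
After cutting (finishes hour 8), heat treatment can start at hour 8 and finishes at hour 16.
Sub-assembly cannot begin until heat treatment (finishes hour 16). It runs from hour 16 to 16 + 2 = hour 18.
Final packaging waits on sub-assembly (finishes hour 18, plus 2-hour gap → hour 20); coating (finishes hour 17, plus 1-hour gap → hour 18). The latest of these is hour 20, which is the earliest final packaging can start.

20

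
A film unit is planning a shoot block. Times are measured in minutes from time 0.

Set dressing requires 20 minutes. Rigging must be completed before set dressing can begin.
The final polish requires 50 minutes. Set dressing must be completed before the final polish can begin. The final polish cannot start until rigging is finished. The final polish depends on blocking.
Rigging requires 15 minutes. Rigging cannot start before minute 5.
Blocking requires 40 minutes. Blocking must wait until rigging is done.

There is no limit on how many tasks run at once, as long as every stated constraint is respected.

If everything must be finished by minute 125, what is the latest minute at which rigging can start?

The final polish has no dependents, so it just needs to finish by minute 125. Starting by 125 − 50 = minute 75 achieves that.
Since the final polish (must start by minute 75) depends on it, set dressing must finish by minute 75. Backing off its 20-minute duration gives a latest start of minute 55.
Blocking has to be done before the final polish (must start by minute 75). That means finishing by minute 75, i.e. starting by 75 − 40 = minute 35.
Rigging has several dependents: set dressing (must start by minute 55); blocking (must start by minute 35); the final polish (must start by minute 75). The earliest of those limits is minute 35, so rigging must start by 35 − 15 = minute 20.

20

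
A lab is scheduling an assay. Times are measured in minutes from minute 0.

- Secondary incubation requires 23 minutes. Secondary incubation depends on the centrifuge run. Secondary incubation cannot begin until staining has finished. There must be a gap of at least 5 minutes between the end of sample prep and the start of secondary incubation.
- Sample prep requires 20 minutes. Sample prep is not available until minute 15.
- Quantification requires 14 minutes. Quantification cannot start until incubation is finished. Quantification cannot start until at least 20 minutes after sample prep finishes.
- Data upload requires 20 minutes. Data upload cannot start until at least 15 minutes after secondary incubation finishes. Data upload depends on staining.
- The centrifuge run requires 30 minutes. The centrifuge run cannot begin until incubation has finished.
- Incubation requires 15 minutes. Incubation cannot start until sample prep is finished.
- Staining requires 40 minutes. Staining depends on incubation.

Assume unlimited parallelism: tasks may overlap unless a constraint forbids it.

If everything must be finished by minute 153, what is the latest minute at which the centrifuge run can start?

65

Data upload must finish by minute 153; it takes 20 minutes, so it must start by 153 − 20 = minute 133.
Secondary incubation must finish before data upload (must start by minute 133, minus 15-minute gap → minute 118). With a 23-minute duration, secondary incubation must start by 118 − 23 = minute 95.
The centrifuge run must finish before secondary incubation (must start by minute 95). With a 30-minute duration, the centrifuge run must start by 95 − 30 = minute 65.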